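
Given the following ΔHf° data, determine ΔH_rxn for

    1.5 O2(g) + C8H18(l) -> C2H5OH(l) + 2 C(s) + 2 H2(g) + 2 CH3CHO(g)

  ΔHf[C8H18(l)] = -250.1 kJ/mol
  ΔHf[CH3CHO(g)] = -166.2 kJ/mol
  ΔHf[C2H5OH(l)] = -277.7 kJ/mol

ΔH_rxn = -360.0 kJ/mol

Products: 1·(-277.7) + 2·(+0.0) + 2·(+0.0) + 2·(-166.2) = -610.1
Reactants: 3/2·(+0.0) + 1·(-250.1) = -250.1
ΔH_rxn = (-610.1) − (-250.1) = -360.0 kJ/mol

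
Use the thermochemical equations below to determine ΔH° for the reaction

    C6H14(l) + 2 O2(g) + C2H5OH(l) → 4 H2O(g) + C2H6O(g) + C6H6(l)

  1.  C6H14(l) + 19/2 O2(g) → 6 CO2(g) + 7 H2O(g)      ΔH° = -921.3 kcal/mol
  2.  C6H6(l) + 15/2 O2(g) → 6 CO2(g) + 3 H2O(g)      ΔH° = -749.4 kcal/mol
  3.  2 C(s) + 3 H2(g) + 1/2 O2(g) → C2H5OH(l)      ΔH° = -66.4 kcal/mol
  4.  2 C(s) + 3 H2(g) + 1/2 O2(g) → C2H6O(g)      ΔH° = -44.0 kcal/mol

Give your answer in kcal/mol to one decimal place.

eq. 1 as written: -921.3 kcal/mol
eq. 2 reversed: +749.4 kcal/mol
eq. 3 reversed: +66.4 kcal/mol
eq. 4 as written: -44.0 kcal/mol
Summing the manipulated equations, ΔH° = (1)·(-921.3) + (-1)·(-749.4) + (-1)·(-66.4) + (1)·(-44.0) = -149.5 kcal/mol

ΔH° = -149.5 kcal/mol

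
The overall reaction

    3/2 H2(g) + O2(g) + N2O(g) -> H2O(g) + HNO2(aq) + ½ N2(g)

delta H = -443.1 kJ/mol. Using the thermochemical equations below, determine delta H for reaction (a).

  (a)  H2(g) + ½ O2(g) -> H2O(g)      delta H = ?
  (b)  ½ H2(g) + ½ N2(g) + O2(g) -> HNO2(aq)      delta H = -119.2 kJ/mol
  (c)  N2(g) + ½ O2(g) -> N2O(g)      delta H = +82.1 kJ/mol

(a) as written: contributes x
(b) as written: -119.2 kJ/mol
(c) reversed: -82.1 kJ/mol
-443.1 = (-119.2) + (-82.1) + x
x = (-443.1 − (-201.3)) / (1) = -241.8 kJ/mol

delta H = -241.8 kJ/mol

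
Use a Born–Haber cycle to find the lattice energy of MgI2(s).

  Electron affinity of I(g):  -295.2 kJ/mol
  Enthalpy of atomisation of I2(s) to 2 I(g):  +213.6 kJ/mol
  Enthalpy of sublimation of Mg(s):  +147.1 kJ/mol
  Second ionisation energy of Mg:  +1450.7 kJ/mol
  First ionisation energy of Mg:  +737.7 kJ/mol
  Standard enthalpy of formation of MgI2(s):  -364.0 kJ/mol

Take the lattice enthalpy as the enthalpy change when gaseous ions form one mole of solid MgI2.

U = -2322.7 kJ/mol

ΔHf° = 1·ΔHsub + 1·(ΣIE) + 1·D(I2) + 2·EA + U
-364.0 = 1·(+147.1) + 1·(+2188.4) + 1·(+213.6) + 2·(-295.2) + U
U = -364.0 − (+1958.7) = -2322.7 kJ/mol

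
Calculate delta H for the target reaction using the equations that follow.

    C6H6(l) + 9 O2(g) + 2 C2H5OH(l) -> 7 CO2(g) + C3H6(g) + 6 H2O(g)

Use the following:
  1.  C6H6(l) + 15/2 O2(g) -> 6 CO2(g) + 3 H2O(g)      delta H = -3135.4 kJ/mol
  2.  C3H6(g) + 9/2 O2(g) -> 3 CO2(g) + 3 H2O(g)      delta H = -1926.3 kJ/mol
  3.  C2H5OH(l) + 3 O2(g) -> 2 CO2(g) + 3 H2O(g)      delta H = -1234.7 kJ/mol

delta H = -3678.5 kJ/mol

eq. 1 as written (C6H6(l) already on the reactant side): -3135.4 kJ/mol
eq. 2 reversed (C3H6(g) must end up as a product): +1926.3 kJ/mol
eq. 3 × 2 (×2 to match 2 C2H5OH(l) in the target): (2)·(-1234.7) = -2469.4 kJ/mol
Since enthalpy is a state function, delta H = (1)·(-3135.4) + (-1)·(-1926.3) + (2)·(-1234.7) = -3678.5 kJ/mol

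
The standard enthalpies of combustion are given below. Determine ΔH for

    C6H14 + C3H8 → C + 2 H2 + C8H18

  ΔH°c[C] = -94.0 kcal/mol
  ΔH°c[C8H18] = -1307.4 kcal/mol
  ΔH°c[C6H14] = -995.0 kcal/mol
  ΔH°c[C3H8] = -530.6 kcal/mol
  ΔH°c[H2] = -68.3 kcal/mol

With combustion enthalpies, reactants minus products:
= [1·(-995.0) + 1·(-530.6)] − [1·(-94.0) + 2·(-68.3) + 1·(-1307.4)]
= 12.4 kcal/mol

ΔH = 12.4 kcal/mol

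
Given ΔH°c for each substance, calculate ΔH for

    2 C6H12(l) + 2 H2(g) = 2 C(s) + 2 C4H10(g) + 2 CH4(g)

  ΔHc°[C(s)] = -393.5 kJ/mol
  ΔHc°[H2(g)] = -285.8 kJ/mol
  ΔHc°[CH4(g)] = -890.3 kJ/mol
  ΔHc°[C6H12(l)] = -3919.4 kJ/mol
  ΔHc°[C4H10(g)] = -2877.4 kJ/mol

ΔH = -88.0 kJ/mol

With combustion enthalpies, reactants minus products:
= [2·(-3919.4) + 2·(-285.8)] − [2·(-393.5) + 2·(-2877.4) + 2·(-890.3)]
= -88.0 kJ/mol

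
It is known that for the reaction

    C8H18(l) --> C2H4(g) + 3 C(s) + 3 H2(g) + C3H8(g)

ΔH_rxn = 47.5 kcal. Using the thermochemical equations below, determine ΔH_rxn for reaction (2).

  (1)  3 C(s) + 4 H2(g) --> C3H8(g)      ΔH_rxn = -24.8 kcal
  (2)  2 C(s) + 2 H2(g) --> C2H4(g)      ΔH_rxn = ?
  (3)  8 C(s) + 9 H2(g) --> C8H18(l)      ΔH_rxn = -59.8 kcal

(1) as written (C3H8(g) already on the product side): -24.8 kcal
(2) as written (C2H4(g) already on the product side): contributes x
(3) reversed (reverse to put C8H18(l) on the reactant side): +59.8 kcal
+47.5 = (-24.8) + (+59.8) + x
x = (+47.5 − (+35.0)) / (1) = 12.5 kcal

ΔH_rxn = 12.5 kcal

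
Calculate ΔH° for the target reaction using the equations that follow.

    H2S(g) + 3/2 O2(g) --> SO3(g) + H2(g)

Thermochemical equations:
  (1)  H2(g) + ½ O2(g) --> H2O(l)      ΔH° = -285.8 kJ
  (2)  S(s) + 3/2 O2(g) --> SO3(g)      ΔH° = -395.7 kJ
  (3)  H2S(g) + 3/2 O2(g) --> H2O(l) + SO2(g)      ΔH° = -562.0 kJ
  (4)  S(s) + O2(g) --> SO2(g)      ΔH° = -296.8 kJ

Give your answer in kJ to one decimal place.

ΔH° = -375.1 kJ

(1) reversed: +285.8 kJ
(2) as written: -395.7 kJ
(3) as written: -562.0 kJ
(4) reversed: +296.8 kJ
ΔH° = (+285.8) + (-395.7) + (-562.0) + (+296.8) = -375.1 kJ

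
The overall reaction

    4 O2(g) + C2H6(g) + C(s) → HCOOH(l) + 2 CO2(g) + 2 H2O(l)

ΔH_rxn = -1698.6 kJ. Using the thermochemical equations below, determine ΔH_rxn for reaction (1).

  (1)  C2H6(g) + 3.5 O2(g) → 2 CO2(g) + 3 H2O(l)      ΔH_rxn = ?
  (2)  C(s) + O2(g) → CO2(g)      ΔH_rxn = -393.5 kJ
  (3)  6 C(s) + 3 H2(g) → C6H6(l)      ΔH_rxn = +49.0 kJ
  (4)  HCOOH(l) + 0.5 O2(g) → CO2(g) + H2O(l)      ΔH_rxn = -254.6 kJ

ΔH_rxn = -1559.7 kJ

(1) as written (C2H6(g) already on the reactant side): contributes x
(2) as written: -393.5 kJ
(3): not needed (C6H6(l) appears nowhere else).
(4) reversed (reverse to put HCOOH(l) on the product side): +254.6 kJ
-1698.6 = (-393.5) + (+254.6) + x
x = (-1698.6 − (-138.9)) / (1) = -1559.7 kJ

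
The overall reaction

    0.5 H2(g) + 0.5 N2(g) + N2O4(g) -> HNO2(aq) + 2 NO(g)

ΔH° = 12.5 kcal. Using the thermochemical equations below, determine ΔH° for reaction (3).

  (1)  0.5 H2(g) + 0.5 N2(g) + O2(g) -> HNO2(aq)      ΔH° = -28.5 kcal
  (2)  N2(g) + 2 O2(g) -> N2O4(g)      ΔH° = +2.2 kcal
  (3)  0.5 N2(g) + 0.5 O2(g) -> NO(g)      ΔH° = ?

ΔH° = 21.6 kcal

(1) as written (HNO2(aq) already on the product side): -28.5 kcal
(2) reversed (reverse to put N2O4(g) on the reactant side): -2.2 kcal
(3) × 2 (scale by 2 for the 2 NO(g)): contributes 2·x
+12.5 = (-28.5) + (-2.2) + 2·x
x = (+12.5 − (-30.7)) / (2) = 21.6 kcal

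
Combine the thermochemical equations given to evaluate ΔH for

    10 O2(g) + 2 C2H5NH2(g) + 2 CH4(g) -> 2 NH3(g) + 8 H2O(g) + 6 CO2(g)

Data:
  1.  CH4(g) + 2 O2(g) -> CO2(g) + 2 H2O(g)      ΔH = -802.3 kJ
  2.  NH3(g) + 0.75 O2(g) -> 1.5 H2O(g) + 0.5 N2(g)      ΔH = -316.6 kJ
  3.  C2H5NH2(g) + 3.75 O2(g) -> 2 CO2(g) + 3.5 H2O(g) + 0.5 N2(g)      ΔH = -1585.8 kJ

ΔH = -4143.0 kJ

eq. 1 × 2: (2)·(-802.3) = -1604.6 kJ
eq. 2 reversed and × 2: (-2)·(-316.6) = +633.2 kJ
eq. 3 × 2: (2)·(-1585.8) = -3171.6 kJ
By Hess's law, ΔH = (2)·(-802.3) + (-2)·(-316.6) + (2)·(-1585.8) = -4143.0 kJ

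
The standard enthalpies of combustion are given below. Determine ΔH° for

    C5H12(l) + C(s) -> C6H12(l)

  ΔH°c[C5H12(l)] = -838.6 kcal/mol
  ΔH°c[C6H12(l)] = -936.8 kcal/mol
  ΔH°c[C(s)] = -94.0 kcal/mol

With combustion enthalpies, reactants minus products:
= [1·(-838.6) + 1·(-94.0)] − [1·(-936.8)]
= 4.2 kcal/mol

ΔH° = 4.2 kcal/mol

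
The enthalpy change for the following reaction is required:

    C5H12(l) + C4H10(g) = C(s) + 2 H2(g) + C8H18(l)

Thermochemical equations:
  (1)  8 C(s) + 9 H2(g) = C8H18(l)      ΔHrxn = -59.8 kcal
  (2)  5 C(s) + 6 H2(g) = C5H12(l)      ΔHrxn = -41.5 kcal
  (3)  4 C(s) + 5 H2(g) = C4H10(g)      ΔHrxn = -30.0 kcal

ΔHrxn = 11.7 kcal

(1) as written (C8H18(l) already on the product side): -59.8 kcal
(2) reversed (reverse to put C5H12(l) on the reactant side): +41.5 kcal
(3) reversed (reverse to put C4H10(g) on the reactant side): +30.0 kcal
ΔHrxn = (1)·(-59.8) + (-1)·(-41.5) + (-1)·(-30.0) = 11.7 kcal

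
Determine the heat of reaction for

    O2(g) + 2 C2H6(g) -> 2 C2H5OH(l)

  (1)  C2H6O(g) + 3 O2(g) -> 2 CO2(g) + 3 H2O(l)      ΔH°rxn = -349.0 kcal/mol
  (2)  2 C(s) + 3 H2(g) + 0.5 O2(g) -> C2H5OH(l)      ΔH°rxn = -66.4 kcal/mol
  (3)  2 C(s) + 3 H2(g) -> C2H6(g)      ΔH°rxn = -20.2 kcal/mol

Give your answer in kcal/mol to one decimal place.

(1): not needed.
(2) × 2: (2)·(-66.4) = -132.8 kcal/mol
(3) reversed and × 2: (-2)·(-20.2) = +40.4 kcal/mol
Combining the equations, ΔH°rxn = (-132.8) + (+40.4) = -92.4 kcal/mol

ΔH°rxn = -92.4 kcal/mol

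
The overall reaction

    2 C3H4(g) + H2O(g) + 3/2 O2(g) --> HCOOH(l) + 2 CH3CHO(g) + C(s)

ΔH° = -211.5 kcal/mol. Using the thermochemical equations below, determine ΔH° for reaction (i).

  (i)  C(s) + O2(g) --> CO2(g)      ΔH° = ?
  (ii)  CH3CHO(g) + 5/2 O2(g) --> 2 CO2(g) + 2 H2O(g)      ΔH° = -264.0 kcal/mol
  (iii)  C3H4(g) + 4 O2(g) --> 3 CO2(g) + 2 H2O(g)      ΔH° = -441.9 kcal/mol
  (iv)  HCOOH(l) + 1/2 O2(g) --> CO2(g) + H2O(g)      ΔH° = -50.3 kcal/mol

(i) reversed (C(s) must end up as a product): contributes −x
(ii) reversed and × 2 (reverse to put CH3CHO(g) on the product side; ×2 to match 2 CH3CHO(g) in the target): (-2)·(-264.0) = +528.0 kcal/mol
(iii) × 2 (scale by 2 for the 2 C3H4(g)): (2)·(-441.9) = -883.8 kcal/mol
(iv) reversed (HCOOH(l) must end up as a product): +50.3 kcal/mol
-211.5 = (+528.0) + (-883.8) + (+50.3) − x
x = (-211.5 − (-305.5)) / (-1) = -94.0 kcal/mol

ΔH° = -94.0 kcal/mol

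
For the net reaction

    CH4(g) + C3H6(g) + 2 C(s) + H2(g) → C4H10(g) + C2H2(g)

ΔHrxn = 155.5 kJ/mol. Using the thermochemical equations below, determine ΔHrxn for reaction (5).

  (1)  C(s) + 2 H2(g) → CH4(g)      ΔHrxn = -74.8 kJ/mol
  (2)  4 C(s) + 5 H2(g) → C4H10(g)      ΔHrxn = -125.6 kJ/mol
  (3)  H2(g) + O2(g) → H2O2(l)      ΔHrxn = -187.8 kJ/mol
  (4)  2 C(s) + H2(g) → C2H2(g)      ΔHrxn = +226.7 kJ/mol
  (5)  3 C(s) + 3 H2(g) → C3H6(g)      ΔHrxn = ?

(1) reversed (reverse to put CH4(g) on the reactant side): +74.8 kJ/mol
(2) as written (C4H10(g) already on the product side): -125.6 kJ/mol
(3): not needed (O2(g) appears nowhere else).
(4) as written (C2H2(g) already on the product side): +226.7 kJ/mol
(5) reversed (C3H6(g) must end up as a reactant): contributes −x
+155.5 = (+74.8) + (-125.6) + (+226.7) − x
x = (+155.5 − (+175.9)) / (-1) = 20.4 kJ/mol

ΔHrxn = 20.4 kJ/mol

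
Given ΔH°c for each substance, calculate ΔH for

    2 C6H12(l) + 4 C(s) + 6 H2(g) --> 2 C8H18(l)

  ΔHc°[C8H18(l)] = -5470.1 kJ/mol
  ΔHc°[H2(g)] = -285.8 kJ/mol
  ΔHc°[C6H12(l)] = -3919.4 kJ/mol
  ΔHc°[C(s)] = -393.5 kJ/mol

ΔH = -187.4 kJ/mol

With combustion enthalpies, reactants minus products:
= [2·(-3919.4) + 4·(-393.5) + 6·(-285.8)] − [2·(-5470.1)]
= -187.4 kJ/mol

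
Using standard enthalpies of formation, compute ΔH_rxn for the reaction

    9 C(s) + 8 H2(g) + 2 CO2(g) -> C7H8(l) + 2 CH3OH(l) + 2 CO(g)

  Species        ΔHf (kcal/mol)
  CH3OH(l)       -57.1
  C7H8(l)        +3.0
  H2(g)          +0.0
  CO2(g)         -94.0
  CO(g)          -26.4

ΔH_rxn = 24.0 kcal/mol

Products: 1·(+3.0) + 2·(-57.1) + 2·(-26.4) = -164.0
Reactants: 9·(+0.0) + 8·(+0.0) + 2·(-94.0) = -188.0
ΔH_rxn = (-164.0) − (-188.0) = 24.0 kcal/mol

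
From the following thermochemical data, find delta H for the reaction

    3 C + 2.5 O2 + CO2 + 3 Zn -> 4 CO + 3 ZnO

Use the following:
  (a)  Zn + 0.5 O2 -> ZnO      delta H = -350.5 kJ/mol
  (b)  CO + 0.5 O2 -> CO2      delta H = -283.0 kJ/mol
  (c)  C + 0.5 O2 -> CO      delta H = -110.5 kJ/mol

delta H = -1100.0 kJ/mol

(a) × 3 (×3 to match 3 ZnO in the target): (3)·(-350.5) = -1051.5 kJ/mol
(b) reversed (reverse to put CO2 on the reactant side): +283.0 kJ/mol
(c) × 3 (×3 to match 3 C in the target): (3)·(-110.5) = -331.5 kJ/mol
Combining the equations, delta H = (-1051.5) + (+283.0) + (-331.5) = -1100.0 kJ/mol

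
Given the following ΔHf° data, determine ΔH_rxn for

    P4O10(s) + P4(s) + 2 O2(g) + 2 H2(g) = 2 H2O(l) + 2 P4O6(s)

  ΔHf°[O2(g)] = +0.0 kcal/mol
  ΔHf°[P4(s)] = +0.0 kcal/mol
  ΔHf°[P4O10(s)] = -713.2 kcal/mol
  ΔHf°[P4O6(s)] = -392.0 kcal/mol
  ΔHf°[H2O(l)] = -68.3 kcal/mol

ΔH_rxn = -207.4 kcal/mol

Products: 2·(-68.3) + 2·(-392.0) = -920.6
Reactants: 1·(-713.2) + 1·(+0.0) + 2·(+0.0) + 2·(+0.0) = -713.2
ΔH_rxn = (-920.6) − (-713.2) = -207.4 kcal/mol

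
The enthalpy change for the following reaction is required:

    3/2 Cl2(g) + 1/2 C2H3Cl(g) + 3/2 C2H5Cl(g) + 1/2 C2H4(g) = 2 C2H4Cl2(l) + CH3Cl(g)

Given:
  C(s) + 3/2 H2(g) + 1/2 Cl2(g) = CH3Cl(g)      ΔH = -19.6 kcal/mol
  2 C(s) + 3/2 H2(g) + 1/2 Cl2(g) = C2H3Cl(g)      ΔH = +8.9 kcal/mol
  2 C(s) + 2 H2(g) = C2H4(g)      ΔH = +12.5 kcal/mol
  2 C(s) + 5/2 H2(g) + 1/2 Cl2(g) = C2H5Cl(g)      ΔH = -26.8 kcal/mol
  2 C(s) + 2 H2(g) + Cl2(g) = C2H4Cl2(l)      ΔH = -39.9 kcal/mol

ΔH = -69.9 kcal/mol

equation 1 as written: -19.6 kcal/mol
equation 2 reversed and × 1/2: (-1/2)·(+8.9) = -4.45 kcal/mol
equation 3 reversed and × 1/2: (-1/2)·(+12.5) = -6.25 kcal/mol
equation 4 reversed and × 3/2: (-3/2)·(-26.8) = +40.2 kcal/mol
equation 5 × 2: (2)·(-39.9) = -79.8 kcal/mol
Since enthalpy is a state function, ΔH = (1)·(-19.6) + (-1/2)·(+8.9) + (-1/2)·(+12.5) + (-3/2)·(-26.8) + (2)·(-39.9) = -69.9 kcal/mol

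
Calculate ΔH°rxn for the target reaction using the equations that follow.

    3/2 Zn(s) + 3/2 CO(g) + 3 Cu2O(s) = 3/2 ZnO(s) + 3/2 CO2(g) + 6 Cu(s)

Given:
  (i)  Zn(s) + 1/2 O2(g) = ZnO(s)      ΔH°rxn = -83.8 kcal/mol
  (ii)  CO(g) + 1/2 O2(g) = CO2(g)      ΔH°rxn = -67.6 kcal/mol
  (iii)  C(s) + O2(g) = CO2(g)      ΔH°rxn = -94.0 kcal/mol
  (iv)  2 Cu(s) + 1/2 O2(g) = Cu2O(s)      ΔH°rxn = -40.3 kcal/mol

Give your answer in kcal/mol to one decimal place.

(i) × 3/2 (×3/2 to match 3/2 ZnO(s) in the target): (3/2)·(-83.8) = -125.7 kcal/mol
(ii) × 3/2 (scale by 3/2 for the 3/2 CO(g)): (3/2)·(-67.6) = -101.4 kcal/mol
(iii): not needed (C(s) appears nowhere else).
(iv) reversed and × 3 (Cu2O(s) must end up as a reactant; scale by 3 for the 3 Cu2O(s)): (-3)·(-40.3) = +120.9 kcal/mol
By Hess's law, ΔH°rxn = (3/2)·(-83.8) + (3/2)·(-67.6) + (-3)·(-40.3) = -106.2 kcal/mol

ΔH°rxn = -106.2 kcal/mol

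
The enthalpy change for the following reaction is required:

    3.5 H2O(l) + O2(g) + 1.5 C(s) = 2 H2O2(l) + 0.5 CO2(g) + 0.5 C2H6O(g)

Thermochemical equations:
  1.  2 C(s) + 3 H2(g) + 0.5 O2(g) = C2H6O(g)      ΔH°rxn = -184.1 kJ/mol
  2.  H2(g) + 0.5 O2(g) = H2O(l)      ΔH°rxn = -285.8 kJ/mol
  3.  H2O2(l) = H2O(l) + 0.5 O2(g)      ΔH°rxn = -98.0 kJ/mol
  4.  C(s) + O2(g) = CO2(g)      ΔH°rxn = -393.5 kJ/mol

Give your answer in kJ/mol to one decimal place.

eq. 1 × 1/2: (1/2)·(-184.1) = -92.05 kJ/mol
eq. 2 reversed and × 3/2: (-3/2)·(-285.8) = +428.7 kJ/mol
eq. 3 reversed and × 2: (-2)·(-98.0) = +196.0 kJ/mol
eq. 4 × 1/2: (1/2)·(-393.5) = -196.75 kJ/mol
By Hess's law, ΔH°rxn = (1/2)·(-184.1) + (-3/2)·(-285.8) + (-2)·(-98.0) + (1/2)·(-393.5) = 335.9 kJ/mol

ΔH°rxn = 335.9 kJ/mol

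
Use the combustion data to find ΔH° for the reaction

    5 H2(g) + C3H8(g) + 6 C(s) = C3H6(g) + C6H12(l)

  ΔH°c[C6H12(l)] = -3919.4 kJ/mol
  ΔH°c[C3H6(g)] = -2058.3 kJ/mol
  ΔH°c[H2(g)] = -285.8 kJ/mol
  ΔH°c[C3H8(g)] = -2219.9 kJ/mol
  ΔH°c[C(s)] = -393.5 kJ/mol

ΔH° = -32.2 kJ/mol

Using ΔH = Σ nΔHc°(reactants) − Σ nΔHc°(products):
= [5·(-285.8) + 1·(-2219.9) + 6·(-393.5)] − [1·(-2058.3) + 1·(-3919.4)]
= -32.2 kJ/mol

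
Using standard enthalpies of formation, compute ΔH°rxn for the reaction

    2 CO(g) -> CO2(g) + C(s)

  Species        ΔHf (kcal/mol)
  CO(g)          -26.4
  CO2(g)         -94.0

ΔH°rxn = Σ nΔHf°(products) − Σ nΔHf°(reactants).
Products: 1·(-94.0) + 1·(+0.0) = -94.0
Reactants: 2·(-26.4) = -52.8
ΔH°rxn = (-94.0) − (-52.8) = -41.2 kcal/mol

ΔH°rxn = -41.2 kcal/mol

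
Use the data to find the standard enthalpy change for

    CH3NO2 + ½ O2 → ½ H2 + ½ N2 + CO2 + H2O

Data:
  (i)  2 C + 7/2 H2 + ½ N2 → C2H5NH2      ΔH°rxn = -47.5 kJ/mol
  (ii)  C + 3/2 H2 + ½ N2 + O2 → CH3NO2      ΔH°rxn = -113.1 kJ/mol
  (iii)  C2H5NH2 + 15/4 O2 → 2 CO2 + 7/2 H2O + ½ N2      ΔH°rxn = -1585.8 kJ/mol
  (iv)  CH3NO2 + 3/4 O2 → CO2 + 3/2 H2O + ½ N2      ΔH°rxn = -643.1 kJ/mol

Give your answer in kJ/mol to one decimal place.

ΔH°rxn = -522.2 kJ/mol

(i) reversed: +47.5 kJ/mol
(ii) × 2: (2)·(-113.1) = -226.2 kJ/mol
(iii) reversed: +1585.8 kJ/mol
(iv) × 3: (3)·(-643.1) = -1929.3 kJ/mol
Since enthalpy is a state function, ΔH°rxn = (-1)·(-47.5) + (2)·(-113.1) + (-1)·(-1585.8) + (3)·(-643.1) = -522.2 kJ/mol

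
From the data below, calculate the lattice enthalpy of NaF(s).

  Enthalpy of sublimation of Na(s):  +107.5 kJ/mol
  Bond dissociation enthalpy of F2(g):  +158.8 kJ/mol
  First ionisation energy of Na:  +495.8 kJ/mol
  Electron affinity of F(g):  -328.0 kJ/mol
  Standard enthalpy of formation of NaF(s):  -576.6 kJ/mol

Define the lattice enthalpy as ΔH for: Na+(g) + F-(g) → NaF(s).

ΔHf° = 1·ΔHsub + 1·(ΣIE) + 1/2·D(F2) + 1·EA + U
-576.6 = 1·(+107.5) + 1·(+495.8) + 1/2·(+158.8) + 1·(-328.0) + U
U = -576.6 − (+354.7) = -931.3 kJ/mol

U = -931.3 kJ/mol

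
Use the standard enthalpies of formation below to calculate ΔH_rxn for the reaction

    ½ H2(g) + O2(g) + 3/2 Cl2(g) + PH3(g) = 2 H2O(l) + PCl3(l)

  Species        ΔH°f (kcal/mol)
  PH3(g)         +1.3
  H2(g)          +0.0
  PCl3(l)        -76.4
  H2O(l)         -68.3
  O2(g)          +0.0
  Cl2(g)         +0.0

ΔH_rxn = -214.3 kcal/mol

Products: 2·(-68.3) + 1·(-76.4) = -213.0
Reactants: 1/2·(+0.0) + 1·(+0.0) + 3/2·(+0.0) + 1·(+1.3) = +1.3
ΔH_rxn = (-213.0) − (+1.3) = -214.3 kcal/mol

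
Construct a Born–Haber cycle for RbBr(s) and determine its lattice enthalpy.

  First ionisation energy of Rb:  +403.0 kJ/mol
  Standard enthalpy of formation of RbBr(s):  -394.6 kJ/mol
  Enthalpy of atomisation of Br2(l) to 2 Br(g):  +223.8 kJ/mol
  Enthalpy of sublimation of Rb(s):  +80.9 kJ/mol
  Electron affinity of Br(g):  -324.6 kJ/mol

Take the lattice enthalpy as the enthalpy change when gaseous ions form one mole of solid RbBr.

U = -665.8 kJ/mol

ΔHf° = 1·ΔHsub + 1·(ΣIE) + 1/2·D(Br2) + 1·EA + U
-394.6 = 1·(+80.9) + 1·(+403.0) + 1/2·(+223.8) + 1·(-324.6) + U
U = -394.6 − (+271.2) = -665.8 kJ/mol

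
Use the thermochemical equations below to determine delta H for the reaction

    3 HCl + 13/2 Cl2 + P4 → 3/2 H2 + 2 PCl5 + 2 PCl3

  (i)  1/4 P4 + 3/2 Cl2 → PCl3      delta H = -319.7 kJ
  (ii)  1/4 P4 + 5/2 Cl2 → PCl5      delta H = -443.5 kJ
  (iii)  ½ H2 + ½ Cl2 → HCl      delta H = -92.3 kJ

(i) × 2: (2)·(-319.7) = -639.4 kJ
(ii) × 2: (2)·(-443.5) = -887.0 kJ
(iii) reversed and × 3: (-3)·(-92.3) = +276.9 kJ
delta H = (2)·(-319.7) + (2)·(-443.5) + (-3)·(-92.3) = -1249.5 kJ

delta H = -1249.5 kJ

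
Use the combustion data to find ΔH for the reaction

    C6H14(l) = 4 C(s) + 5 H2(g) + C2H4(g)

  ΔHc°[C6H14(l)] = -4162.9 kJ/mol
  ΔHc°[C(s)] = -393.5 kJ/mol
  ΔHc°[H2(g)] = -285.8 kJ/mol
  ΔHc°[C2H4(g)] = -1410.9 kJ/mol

ΔH = 251.0 kJ/mol

With combustion enthalpies, reactants minus products:
= [1·(-4162.9)] − [4·(-393.5) + 5·(-285.8) + 1·(-1410.9)]
= 251.0 kJ/mol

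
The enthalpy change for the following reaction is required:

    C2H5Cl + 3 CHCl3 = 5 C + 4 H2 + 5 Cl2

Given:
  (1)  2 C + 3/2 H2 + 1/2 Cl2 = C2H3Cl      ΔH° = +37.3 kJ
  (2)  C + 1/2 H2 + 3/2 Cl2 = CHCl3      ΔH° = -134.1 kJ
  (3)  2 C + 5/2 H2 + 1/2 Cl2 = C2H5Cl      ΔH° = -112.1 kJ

(1): not needed.
(2) reversed and × 3: (-3)·(-134.1) = +402.3 kJ
(3) reversed: +112.1 kJ
ΔH° = (-3)·(-134.1) + (-1)·(-112.1) = 514.4 kJ

ΔH° = 514.4 kJ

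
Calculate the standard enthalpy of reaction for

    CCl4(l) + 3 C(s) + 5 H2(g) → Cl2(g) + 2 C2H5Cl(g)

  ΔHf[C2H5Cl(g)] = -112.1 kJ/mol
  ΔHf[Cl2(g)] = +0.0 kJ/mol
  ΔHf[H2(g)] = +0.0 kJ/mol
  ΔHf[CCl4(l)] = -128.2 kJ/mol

ΔH°rxn = Σ nΔHf°(products) − Σ nΔHf°(reactants).
Products: 1·(+0.0) + 2·(-112.1) = -224.2
Reactants: 1·(-128.2) + 3·(+0.0) + 5·(+0.0) = -128.2
ΔH_rxn = (-224.2) − (-128.2) = -96.0 kJ/mol

ΔH_rxn = -96.0 kJ/mol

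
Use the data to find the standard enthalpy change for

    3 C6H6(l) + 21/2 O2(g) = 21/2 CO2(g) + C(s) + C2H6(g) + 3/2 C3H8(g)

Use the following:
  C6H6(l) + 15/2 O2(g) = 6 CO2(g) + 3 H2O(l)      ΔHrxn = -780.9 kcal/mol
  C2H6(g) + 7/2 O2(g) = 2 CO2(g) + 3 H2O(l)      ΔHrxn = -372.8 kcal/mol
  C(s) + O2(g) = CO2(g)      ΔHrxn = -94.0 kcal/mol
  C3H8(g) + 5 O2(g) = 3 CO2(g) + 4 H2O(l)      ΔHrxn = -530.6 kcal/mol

ΔHrxn = -1080.0 kcal/mol

equation 1 × 3: (3)·(-780.9) = -2342.7 kcal/mol
equation 2 reversed: +372.8 kcal/mol
equation 3 reversed: +94.0 kcal/mol
equation 4 reversed and × 3/2: (-3/2)·(-530.6) = +795.9 kcal/mol
Summing the manipulated equations, ΔHrxn = (3)·(-780.9) + (-1)·(-372.8) + (-1)·(-94.0) + (-3/2)·(-530.6) = -1080.0 kcal/mol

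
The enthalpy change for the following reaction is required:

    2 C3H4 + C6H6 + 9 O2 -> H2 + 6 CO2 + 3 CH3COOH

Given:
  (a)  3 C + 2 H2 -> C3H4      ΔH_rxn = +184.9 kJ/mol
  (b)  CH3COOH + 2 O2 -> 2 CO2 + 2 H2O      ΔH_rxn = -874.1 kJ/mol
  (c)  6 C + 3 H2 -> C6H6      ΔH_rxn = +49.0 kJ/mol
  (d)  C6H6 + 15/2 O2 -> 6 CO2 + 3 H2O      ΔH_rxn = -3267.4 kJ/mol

ΔH_rxn = -4233.3 kJ/mol

(a) reversed and × 2 (C3H4 must end up as a reactant; ×2 to match 2 C3H4 in the target): (-2)·(+184.9) = -369.8 kJ/mol
(b) reversed and × 3 (CH3COOH must end up as a product; ×3 to match 3 CH3COOH in the target): (-3)·(-874.1) = +2622.3 kJ/mol
(c) as written: +49.0 kJ/mol
(d) × 2: (2)·(-3267.4) = -6534.8 kJ/mol
ΔH_rxn = (-2)·(+184.9) + (-3)·(-874.1) + (1)·(+49.0) + (2)·(-3267.4) = -4233.3 kJ/mol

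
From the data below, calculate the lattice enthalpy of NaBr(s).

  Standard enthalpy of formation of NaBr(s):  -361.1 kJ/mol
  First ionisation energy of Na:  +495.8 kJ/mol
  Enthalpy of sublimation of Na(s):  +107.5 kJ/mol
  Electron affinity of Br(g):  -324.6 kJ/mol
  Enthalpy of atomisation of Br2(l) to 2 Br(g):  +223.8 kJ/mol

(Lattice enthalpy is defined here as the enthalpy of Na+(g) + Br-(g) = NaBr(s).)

U = -751.7 kJ/mol

ΔHf° = 1·ΔHsub + 1·(ΣIE) + 1/2·D(Br2) + 1·EA + U
-361.1 = 1·(+107.5) + 1·(+495.8) + 1/2·(+223.8) + 1·(-324.6) + U
U = -361.1 − (+390.6) = -751.7 kJ/mol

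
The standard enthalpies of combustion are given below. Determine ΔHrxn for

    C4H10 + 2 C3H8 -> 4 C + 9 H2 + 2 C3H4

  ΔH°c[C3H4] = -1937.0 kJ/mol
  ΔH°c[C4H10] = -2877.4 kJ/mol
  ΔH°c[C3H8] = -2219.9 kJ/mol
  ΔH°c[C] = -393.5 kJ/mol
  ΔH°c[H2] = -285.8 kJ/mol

ΔHrxn = 703.0 kJ/mol

Using ΔH = Σ nΔHc°(reactants) − Σ nΔHc°(products):
= [1·(-2877.4) + 2·(-2219.9)] − [4·(-393.5) + 9·(-285.8) + 2·(-1937.0)]
= 703.0 kJ/mol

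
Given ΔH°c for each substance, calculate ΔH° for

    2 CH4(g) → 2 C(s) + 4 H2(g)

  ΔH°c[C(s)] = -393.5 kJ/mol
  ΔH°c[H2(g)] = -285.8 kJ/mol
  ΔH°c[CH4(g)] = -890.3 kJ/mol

ΔH° = 149.6 kJ/mol

Using ΔH = Σ nΔHc°(reactants) − Σ nΔHc°(products):
= [2·(-890.3)] − [2·(-393.5) + 4·(-285.8)]
= 149.6 kJ/mol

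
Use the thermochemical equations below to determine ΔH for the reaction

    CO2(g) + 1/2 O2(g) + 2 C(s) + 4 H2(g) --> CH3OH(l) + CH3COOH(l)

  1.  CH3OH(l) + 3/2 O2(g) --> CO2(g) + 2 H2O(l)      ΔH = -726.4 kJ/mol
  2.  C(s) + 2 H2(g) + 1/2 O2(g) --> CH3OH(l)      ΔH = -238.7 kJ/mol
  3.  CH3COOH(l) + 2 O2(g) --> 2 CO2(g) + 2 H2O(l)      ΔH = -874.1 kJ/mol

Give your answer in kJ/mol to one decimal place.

ΔH = -329.7 kJ/mol

eq. 1 as written: -726.4 kJ/mol
eq. 2 × 2 (×2 to match 2 C(s) in the target): (2)·(-238.7) = -477.4 kJ/mol
eq. 3 reversed (reverse to put CH3COOH(l) on the product side): +874.1 kJ/mol
Combining the equations, ΔH = (-726.4) + (-477.4) + (+874.1) = -329.7 kJ/mol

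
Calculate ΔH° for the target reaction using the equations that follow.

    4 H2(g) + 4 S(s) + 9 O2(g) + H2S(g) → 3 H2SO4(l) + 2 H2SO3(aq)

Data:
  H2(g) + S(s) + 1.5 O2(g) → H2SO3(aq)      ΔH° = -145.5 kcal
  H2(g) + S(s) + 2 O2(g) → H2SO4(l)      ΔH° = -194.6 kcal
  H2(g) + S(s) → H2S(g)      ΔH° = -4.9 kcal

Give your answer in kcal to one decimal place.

ΔH° = -869.9 kcal

equation 1 × 2 (scale by 2 for the 2 H2SO3(aq)): (2)·(-145.5) = -291.0 kcal
equation 2 × 3 (×3 to match 3 H2SO4(l) in the target): (3)·(-194.6) = -583.8 kcal
equation 3 reversed (reverse to put H2S(g) on the reactant side): +4.9 kcal
Since enthalpy is a state function, ΔH° = (2)·(-145.5) + (3)·(-194.6) + (-1)·(-4.9) = -869.9 kcal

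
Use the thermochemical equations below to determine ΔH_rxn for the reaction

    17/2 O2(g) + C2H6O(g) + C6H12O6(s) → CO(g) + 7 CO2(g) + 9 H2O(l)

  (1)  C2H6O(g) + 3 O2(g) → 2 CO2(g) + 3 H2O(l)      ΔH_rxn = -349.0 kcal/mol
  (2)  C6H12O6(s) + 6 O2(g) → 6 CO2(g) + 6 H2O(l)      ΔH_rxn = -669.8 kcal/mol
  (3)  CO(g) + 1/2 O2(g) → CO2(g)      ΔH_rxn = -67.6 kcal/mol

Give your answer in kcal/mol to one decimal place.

ΔH_rxn = -951.2 kcal/mol

(1) as written: -349.0 kcal/mol
(2) as written: -669.8 kcal/mol
(3) reversed: +67.6 kcal/mol
ΔH_rxn = (1)·(-349.0) + (1)·(-669.8) + (-1)·(-67.6) = -951.2 kcal/mol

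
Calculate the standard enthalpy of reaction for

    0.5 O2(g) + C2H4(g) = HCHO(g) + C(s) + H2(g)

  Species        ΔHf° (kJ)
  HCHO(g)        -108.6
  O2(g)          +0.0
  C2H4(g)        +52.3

Products: 1·(-108.6) + 1·(+0.0) + 1·(+0.0) = -108.6
Reactants: 1/2·(+0.0) + 1·(+52.3) = +52.3
ΔH° = (-108.6) − (+52.3) = -160.9 kJ

ΔH° = -160.9 kJ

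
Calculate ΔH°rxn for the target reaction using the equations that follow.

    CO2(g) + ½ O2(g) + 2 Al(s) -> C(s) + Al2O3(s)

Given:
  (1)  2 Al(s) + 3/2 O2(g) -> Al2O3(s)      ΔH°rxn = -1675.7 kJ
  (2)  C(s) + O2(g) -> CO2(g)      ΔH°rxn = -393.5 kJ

ΔH°rxn = -1282.2 kJ

(1) as written: -1675.7 kJ
(2) reversed: +393.5 kJ
Summing the manipulated equations, ΔH°rxn = (-1675.7) + (+393.5) = -1282.2 kJ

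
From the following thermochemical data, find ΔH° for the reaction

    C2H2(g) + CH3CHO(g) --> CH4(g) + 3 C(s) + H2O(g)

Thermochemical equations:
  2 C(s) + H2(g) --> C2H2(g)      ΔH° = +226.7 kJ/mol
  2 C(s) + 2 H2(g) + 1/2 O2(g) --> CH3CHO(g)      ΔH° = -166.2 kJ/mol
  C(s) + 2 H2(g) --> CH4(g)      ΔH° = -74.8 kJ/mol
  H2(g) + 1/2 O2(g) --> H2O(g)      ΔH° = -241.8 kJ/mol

ΔH° = -377.1 kJ/mol

equation 1 reversed: -226.7 kJ/mol
equation 2 reversed: +166.2 kJ/mol
equation 3 as written: -74.8 kJ/mol
equation 4 as written: -241.8 kJ/mol
Since enthalpy is a state function, ΔH° = (-1)·(+226.7) + (-1)·(-166.2) + (1)·(-74.8) + (1)·(-241.8) = -377.1 kJ/mol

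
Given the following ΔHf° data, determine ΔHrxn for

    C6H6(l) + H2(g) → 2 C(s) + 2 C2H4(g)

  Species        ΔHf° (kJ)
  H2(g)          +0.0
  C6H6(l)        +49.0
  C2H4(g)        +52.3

Products: 2·(+0.0) + 2·(+52.3) = +104.6
Reactants: 1·(+49.0) + 1·(+0.0) = +49.0
ΔHrxn = (+104.6) − (+49.0) = 55.6 kJ

ΔHrxn = 55.6 kJ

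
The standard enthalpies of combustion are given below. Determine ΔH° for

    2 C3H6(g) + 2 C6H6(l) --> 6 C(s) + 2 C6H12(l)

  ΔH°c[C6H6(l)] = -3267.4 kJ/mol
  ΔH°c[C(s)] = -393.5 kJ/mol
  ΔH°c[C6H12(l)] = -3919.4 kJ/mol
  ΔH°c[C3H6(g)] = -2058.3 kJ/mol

ΔH° = -451.6 kJ/mol

Using ΔH = Σ nΔHc°(reactants) − Σ nΔHc°(products):
= [2·(-2058.3) + 2·(-3267.4)] − [6·(-393.5) + 2·(-3919.4)]
= -451.6 kJ/mol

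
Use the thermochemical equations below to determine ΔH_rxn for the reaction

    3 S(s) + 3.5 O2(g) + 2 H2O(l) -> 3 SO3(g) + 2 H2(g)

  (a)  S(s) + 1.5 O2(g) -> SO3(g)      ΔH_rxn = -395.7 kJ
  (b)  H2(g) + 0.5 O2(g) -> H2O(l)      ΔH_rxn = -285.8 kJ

(a) × 3 (×3 to match 3 SO3(g) in the target): (3)·(-395.7) = -1187.1 kJ
(b) reversed and × 2 (H2O(l) must end up as a reactant; ×2 to match 2 H2O(l) in the target): (-2)·(-285.8) = +571.6 kJ
Since enthalpy is a state function, ΔH_rxn = (-1187.1) + (+571.6) = -615.5 kJ

ΔH_rxn = -615.5 kJ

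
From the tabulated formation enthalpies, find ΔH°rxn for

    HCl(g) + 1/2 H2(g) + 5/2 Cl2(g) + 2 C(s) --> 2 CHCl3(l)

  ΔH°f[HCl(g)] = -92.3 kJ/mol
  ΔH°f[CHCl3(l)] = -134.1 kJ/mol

ΔH°rxn = -175.9 kJ/mol

Products: 2·(-134.1) = -268.2
Reactants: 1·(-92.3) + 1/2·(+0.0) + 5/2·(+0.0) + 2·(+0.0) = -92.3
ΔH°rxn = (-268.2) − (-92.3) = -175.9 kJ/mol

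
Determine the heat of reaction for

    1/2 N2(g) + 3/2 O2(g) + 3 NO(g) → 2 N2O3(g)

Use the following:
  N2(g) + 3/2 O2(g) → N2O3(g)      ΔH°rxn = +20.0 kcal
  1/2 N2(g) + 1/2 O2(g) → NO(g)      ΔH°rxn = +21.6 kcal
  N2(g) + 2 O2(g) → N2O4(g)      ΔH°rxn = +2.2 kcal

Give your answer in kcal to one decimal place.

equation 1 × 2: (2)·(+20.0) = +40.0 kcal
equation 2 reversed and × 3: (-3)·(+21.6) = -64.8 kcal
equation 3: not needed.
ΔH°rxn = (+40.0) + (-64.8) = -24.8 kcal

ΔH°rxn = -24.8 kcal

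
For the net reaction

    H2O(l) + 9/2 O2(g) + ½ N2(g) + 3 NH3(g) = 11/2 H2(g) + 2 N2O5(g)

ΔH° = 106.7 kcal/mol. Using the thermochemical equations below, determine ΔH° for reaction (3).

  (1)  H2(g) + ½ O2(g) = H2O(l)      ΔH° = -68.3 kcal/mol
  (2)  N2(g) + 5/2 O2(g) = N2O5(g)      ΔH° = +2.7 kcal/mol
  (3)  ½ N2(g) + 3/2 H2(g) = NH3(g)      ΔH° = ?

(1) reversed (reverse to put H2O(l) on the reactant side): +68.3 kcal/mol
(2) × 2 (×2 to match 2 N2O5(g) in the target): (2)·(+2.7) = +5.4 kcal/mol
(3) reversed and × 3 (NH3(g) must end up as a reactant; scale by 3 for the 3 NH3(g)): contributes −3·x
+106.7 = (+68.3) + (+5.4) − 3·x
x = (+106.7 − (+73.7)) / (-3) = -11.0 kcal/mol

ΔH° = -11.0 kcal/mol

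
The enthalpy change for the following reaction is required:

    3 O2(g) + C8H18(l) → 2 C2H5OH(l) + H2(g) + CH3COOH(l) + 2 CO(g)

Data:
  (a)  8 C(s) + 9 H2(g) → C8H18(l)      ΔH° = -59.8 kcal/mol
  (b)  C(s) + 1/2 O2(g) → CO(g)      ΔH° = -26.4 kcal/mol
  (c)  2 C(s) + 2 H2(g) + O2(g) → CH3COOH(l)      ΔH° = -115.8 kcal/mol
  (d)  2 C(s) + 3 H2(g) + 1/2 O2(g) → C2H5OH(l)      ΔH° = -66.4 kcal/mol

ΔH° = -241.6 kcal/mol

(a) reversed: +59.8 kcal/mol
(b) × 2: (2)·(-26.4) = -52.8 kcal/mol
(c) as written: -115.8 kcal/mol
(d) × 2: (2)·(-66.4) = -132.8 kcal/mol
ΔH° = (-1)·(-59.8) + (2)·(-26.4) + (1)·(-115.8) + (2)·(-66.4) = -241.6 kcal/mol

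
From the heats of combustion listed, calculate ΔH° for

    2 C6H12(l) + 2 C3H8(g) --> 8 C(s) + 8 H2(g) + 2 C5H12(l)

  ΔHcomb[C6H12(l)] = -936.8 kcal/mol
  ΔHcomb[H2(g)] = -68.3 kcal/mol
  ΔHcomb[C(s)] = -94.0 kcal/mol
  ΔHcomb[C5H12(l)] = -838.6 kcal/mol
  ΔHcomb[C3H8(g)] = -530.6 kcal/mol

Using ΔH = Σ nΔHc°(reactants) − Σ nΔHc°(products):
= [2·(-936.8) + 2·(-530.6)] − [8·(-94.0) + 8·(-68.3) + 2·(-838.6)]
= 40.8 kcal/mol

ΔH° = 40.8 kcal/mol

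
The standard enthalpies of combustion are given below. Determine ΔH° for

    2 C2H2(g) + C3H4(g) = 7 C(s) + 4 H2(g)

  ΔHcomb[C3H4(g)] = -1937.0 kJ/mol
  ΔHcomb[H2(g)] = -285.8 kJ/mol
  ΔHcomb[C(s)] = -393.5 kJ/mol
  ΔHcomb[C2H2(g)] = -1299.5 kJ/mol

With combustion enthalpies, reactants minus products:
= [2·(-1299.5) + 1·(-1937.0)] − [7·(-393.5) + 4·(-285.8)]
= -638.3 kJ/mol

ΔH° = -638.3 kJ/mol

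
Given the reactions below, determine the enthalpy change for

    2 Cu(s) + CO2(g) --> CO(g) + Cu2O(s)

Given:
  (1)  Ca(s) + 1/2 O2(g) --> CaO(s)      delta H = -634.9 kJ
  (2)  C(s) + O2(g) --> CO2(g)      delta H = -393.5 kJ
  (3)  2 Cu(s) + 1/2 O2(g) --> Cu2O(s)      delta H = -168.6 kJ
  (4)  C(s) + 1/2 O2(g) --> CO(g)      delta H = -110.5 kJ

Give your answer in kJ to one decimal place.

(1): not needed (CaO(s) appears nowhere else).
(2) reversed (CO2(g) must end up as a reactant): +393.5 kJ
(3) as written (Cu2O(s) already on the product side): -168.6 kJ
(4) as written (CO(g) already on the product side): -110.5 kJ
delta H = (+393.5) + (-168.6) + (-110.5) = 114.4 kJ

delta H = 114.4 kJ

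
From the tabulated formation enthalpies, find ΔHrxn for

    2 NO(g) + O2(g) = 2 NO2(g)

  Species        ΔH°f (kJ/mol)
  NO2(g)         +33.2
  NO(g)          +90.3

Products: 2·(+33.2) = +66.4
Reactants: 2·(+90.3) + 1·(+0.0) = +180.6
ΔHrxn = (+66.4) − (+180.6) = -114.2 kJ/mol

ΔHrxn = -114.2 kJ/mol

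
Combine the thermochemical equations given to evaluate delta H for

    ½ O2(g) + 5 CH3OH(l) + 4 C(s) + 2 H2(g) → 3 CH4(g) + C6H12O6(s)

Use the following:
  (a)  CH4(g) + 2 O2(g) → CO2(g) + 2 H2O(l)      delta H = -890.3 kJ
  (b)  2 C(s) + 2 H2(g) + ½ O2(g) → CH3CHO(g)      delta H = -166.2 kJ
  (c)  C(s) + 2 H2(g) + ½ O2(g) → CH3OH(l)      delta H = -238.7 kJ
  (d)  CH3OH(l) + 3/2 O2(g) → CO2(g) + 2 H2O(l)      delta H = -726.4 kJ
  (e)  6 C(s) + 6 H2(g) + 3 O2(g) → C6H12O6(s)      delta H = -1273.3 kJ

delta H = -304.2 kJ

(a) reversed and × 3 (reverse to put CH4(g) on the product side; ×3 to match 3 CH4(g) in the target): (-3)·(-890.3) = +2670.9 kJ
(b): not needed (CH3CHO(g) appears nowhere else).
(c) reversed and × 2: (-2)·(-238.7) = +477.4 kJ
(d) × 3: (3)·(-726.4) = -2179.2 kJ
(e) as written (C6H12O6(s) already on the product side): -1273.3 kJ
By Hess's law, delta H = (+2670.9) + (+477.4) + (-2179.2) + (-1273.3) = -304.2 kJ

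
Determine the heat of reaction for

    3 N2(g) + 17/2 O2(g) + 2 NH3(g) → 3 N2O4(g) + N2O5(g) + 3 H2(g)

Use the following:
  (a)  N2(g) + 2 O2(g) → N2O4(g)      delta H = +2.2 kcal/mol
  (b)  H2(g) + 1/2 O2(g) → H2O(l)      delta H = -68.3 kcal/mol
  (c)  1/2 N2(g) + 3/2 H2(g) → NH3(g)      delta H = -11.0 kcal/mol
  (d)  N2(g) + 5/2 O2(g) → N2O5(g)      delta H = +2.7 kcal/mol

(a) × 3 (scale by 3 for the 3 N2O4(g)): (3)·(+2.2) = +6.6 kcal/mol
(b): not needed (H2O(l) appears nowhere else).
(c) reversed and × 2 (reverse to put NH3(g) on the reactant side; ×2 to match 2 NH3(g) in the target): (-2)·(-11.0) = +22.0 kcal/mol
(d) as written (N2O5(g) already on the product side): +2.7 kcal/mol
By Hess's law, delta H = (3)·(+2.2) + (-2)·(-11.0) + (1)·(+2.7) = 31.3 kcal/mol

delta H = 31.3 kcal/mol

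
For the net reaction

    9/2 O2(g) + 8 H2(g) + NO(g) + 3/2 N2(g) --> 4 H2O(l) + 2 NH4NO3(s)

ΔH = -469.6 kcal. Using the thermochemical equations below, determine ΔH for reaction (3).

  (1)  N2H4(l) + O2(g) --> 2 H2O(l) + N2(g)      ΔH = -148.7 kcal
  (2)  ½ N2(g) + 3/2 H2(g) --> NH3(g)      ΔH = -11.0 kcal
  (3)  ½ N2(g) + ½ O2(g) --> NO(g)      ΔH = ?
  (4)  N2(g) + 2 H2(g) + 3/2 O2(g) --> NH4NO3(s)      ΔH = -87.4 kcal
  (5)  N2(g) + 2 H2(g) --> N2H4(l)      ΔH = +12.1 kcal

ΔH = 21.6 kcal

(1) × 2: (2)·(-148.7) = -297.4 kcal
(2): not needed.
(3) reversed: contributes −x
(4) × 2: (2)·(-87.4) = -174.8 kcal
(5) × 2: (2)·(+12.1) = +24.2 kcal
-469.6 = (-297.4) + (-174.8) + (+24.2) − x
x = (-469.6 − (-448.0)) / (-1) = 21.6 kcal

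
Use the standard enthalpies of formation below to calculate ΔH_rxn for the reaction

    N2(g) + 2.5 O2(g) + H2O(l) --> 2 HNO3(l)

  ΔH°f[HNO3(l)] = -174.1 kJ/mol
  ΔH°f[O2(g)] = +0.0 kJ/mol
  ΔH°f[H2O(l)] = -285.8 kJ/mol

Products: 2·(-174.1) = -348.2
Reactants: 1·(+0.0) + 5/2·(+0.0) + 1·(-285.8) = -285.8
ΔH_rxn = (-348.2) − (-285.8) = -62.4 kJ/mol

ΔH_rxn = -62.4 kJ/mol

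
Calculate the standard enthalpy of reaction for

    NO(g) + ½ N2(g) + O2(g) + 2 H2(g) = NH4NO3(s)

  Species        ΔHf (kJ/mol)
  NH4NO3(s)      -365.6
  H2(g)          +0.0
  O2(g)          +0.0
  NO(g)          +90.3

ΔH°rxn = Σ nΔHf°(products) − Σ nΔHf°(reactants).
Products: 1·(-365.6) = -365.6
Reactants: 1·(+90.3) + 1/2·(+0.0) + 1·(+0.0) + 2·(+0.0) = +90.3
ΔHrxn = (-365.6) − (+90.3) = -455.9 kJ/mol

ΔHrxn = -455.9 kJ/mol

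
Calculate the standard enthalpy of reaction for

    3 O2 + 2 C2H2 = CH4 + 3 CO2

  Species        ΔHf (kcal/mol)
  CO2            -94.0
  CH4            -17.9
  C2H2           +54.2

ΔH_rxn = -408.3 kcal/mol

ΔH°rxn = Σ nΔHf°(products) − Σ nΔHf°(reactants).
Products: 1·(-17.9) + 3·(-94.0) = -299.9
Reactants: 3·(+0.0) + 2·(+54.2) = +108.4
ΔH_rxn = (-299.9) − (+108.4) = -408.3 kcal/mol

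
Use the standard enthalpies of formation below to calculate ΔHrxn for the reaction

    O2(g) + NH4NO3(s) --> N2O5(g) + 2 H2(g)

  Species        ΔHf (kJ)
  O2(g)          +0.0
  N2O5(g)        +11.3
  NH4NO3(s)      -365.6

ΔHrxn = 376.9 kJ

Products: 1·(+11.3) + 2·(+0.0) = +11.3
Reactants: 1·(+0.0) + 1·(-365.6) = -365.6
ΔHrxn = (+11.3) − (-365.6) = 376.9 kJ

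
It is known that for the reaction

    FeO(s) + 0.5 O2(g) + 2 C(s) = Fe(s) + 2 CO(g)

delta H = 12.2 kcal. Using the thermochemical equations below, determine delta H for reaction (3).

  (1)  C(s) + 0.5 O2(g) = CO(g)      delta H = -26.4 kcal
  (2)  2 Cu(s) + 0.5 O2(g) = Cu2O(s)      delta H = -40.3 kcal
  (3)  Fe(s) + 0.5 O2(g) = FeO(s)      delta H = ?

delta H = -65.0 kcal

(1) × 2: (2)·(-26.4) = -52.8 kcal
(2): not needed.
(3) reversed: contributes −x
+12.2 = (-52.8) − x
x = (+12.2 − (-52.8)) / (-1) = -65.0 kcal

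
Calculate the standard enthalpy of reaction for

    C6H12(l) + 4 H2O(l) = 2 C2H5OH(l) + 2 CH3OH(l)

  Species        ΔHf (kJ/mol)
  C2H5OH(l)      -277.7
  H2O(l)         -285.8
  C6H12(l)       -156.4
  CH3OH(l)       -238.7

Products: 2·(-277.7) + 2·(-238.7) = -1032.8
Reactants: 1·(-156.4) + 4·(-285.8) = -1299.6
ΔHrxn = (-1032.8) − (-1299.6) = 266.8 kJ/mol

ΔHrxn = 266.8 kJ/mol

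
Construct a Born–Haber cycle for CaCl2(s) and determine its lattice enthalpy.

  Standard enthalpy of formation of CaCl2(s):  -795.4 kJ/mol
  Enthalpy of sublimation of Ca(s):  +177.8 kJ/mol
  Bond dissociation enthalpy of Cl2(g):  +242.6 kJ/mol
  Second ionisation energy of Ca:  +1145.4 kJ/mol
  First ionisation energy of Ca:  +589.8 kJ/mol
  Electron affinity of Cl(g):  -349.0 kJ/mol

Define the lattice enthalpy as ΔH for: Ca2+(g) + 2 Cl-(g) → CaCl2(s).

U = -2253.0 kJ/mol

ΔHf° = 1·ΔHsub + 1·(ΣIE) + 1·D(Cl2) + 2·EA + U
-795.4 = 1·(+177.8) + 1·(+1735.2) + 1·(+242.6) + 2·(-349.0) + U
U = -795.4 − (+1457.6) = -2253.0 kJ/mol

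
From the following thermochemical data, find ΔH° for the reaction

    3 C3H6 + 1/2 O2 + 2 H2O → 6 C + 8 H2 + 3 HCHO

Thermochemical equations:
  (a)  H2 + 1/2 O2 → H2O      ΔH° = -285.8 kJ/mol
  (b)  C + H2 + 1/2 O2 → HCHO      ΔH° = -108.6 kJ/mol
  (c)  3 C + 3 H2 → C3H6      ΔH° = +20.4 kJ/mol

(a) reversed and × 2 (reverse to put H2O on the reactant side; scale by 2 for the 2 H2O): (-2)·(-285.8) = +571.6 kJ/mol
(b) × 3 (×3 to match 3 HCHO in the target): (3)·(-108.6) = -325.8 kJ/mol
(c) reversed and × 3 (reverse to put C3H6 on the reactant side; ×3 to match 3 C3H6 in the target): (-3)·(+20.4) = -61.2 kJ/mol
Combining the equations, ΔH° = (+571.6) + (-325.8) + (-61.2) = 184.6 kJ/mol

ΔH° = 184.6 kJ/mol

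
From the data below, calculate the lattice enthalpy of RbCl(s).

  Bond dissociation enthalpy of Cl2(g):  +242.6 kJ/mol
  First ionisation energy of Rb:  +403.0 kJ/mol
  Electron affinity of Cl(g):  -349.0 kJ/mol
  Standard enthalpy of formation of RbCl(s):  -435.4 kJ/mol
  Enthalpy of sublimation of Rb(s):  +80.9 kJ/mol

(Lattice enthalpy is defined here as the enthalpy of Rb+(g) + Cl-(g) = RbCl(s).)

ΔHf° = 1·ΔHsub + 1·(ΣIE) + 1/2·D(Cl2) + 1·EA + U
-435.4 = 1·(+80.9) + 1·(+403.0) + 1/2·(+242.6) + 1·(-349.0) + U
U = -435.4 − (+256.2) = -691.6 kJ/mol

U = -691.6 kJ/mol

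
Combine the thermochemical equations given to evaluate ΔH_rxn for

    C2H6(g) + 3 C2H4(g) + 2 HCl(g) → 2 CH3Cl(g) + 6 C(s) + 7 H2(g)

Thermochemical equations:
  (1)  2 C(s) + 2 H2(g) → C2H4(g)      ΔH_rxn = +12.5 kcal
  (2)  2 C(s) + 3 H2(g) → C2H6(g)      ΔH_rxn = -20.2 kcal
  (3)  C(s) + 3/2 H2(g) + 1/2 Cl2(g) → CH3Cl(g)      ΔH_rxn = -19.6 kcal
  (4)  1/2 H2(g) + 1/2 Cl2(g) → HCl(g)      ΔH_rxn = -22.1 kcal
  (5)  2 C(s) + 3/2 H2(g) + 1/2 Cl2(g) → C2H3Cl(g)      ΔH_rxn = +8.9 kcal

ΔH_rxn = -12.3 kcal

(1) reversed and × 3 (reverse to put C2H4(g) on the reactant side; scale by 3 for the 3 C2H4(g)): (-3)·(+12.5) = -37.5 kcal
(2) reversed (C2H6(g) must end up as a reactant): +20.2 kcal
(3) × 2 (scale by 2 for the 2 CH3Cl(g)): (2)·(-19.6) = -39.2 kcal
(4) reversed and × 2 (reverse to put HCl(g) on the reactant side; ×2 to match 2 HCl(g) in the target): (-2)·(-22.1) = +44.2 kcal
(5): not needed (C2H3Cl(g) appears nowhere else).
Combining the equations, ΔH_rxn = (-37.5) + (+20.2) + (-39.2) + (+44.2) = -12.3 kcal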